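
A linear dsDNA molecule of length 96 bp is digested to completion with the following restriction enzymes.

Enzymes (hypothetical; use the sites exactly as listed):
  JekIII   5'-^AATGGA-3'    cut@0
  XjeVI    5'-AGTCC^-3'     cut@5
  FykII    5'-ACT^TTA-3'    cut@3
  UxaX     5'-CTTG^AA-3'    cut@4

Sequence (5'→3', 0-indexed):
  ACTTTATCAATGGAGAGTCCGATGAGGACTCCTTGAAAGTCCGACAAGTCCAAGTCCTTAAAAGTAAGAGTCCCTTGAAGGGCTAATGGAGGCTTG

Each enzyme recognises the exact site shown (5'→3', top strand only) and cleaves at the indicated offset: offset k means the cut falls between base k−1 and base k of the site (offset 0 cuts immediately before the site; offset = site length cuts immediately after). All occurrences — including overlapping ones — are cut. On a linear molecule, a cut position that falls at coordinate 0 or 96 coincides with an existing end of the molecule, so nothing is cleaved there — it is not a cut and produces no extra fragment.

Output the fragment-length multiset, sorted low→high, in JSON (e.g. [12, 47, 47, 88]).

Scan for sites:
  JekIII AATGGA/0: at [8, 84] ⇒ [8, 84]
  XjeVI AGTCC/5: at [15, 37, 46, 52, 68] ⇒ [20, 42, 51, 57, 73]
  FykII ACTTTA/3: at [0] ⇒ [3]
  UxaX CTTGAA/4: at [31, 73] ⇒ [35, 77]

All cut coordinates (distinct, sorted): [3, 8, 20, 35, 42, 51, 57, 73, 77, 84]

Fragments:
  [0,3): 3 bp
  [3,8): 5 bp
  [8,20): 12 bp
  [20,35): 15 bp
  [35,42): 7 bp
  [42,51): 9 bp
  [51,57): 6 bp
  [57,73): 16 bp
  [73,77): 4 bp
  [77,84): 7 bp
  [84,96): 12 bp

[3,4,5,6,7,7,9,12,12,15,16]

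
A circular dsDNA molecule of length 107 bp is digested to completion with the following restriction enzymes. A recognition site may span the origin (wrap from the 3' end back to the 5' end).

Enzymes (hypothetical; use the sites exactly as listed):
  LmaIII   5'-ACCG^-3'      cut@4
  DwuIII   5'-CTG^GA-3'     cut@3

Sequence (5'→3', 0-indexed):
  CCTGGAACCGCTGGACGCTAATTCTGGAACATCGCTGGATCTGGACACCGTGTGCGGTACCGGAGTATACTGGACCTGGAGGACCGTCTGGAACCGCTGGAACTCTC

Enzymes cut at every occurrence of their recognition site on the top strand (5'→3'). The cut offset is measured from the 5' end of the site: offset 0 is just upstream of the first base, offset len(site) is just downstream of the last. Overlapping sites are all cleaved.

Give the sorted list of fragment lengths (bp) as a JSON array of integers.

Site scan:
  LmaIII ACCG/4: at [6, 46, 58, 82, 92] ⇒ [10, 50, 62, 86, 96]
  DwuIII CTGGA/3: at [1, 10, 23, 34, 40, 69, 75, 87, 96] ⇒ [4, 13, 26, 37, 43, 72, 78, 90, 99]

Pooled cuts: [4, 10, 13, 26, 37, 43, 50, 62, 72, 78, 86, 90, 96, 99]

Fragment lengths:
  4→10: 6 bp
  10→13: 3 bp
  13→26: 13 bp
  26→37: 11 bp
  37→43: 6 bp
  43→50: 7 bp
  50→62: 12 bp
  62→72: 10 bp
  72→78: 6 bp
  78→86: 8 bp
  86→90: 4 bp
  90→96: 6 bp
  96→99: 3 bp
  99→4 (wrap): 107-99+4 = 12 bp

[3,3,4,6,6,6,6,7,8,10,11,12,12,13]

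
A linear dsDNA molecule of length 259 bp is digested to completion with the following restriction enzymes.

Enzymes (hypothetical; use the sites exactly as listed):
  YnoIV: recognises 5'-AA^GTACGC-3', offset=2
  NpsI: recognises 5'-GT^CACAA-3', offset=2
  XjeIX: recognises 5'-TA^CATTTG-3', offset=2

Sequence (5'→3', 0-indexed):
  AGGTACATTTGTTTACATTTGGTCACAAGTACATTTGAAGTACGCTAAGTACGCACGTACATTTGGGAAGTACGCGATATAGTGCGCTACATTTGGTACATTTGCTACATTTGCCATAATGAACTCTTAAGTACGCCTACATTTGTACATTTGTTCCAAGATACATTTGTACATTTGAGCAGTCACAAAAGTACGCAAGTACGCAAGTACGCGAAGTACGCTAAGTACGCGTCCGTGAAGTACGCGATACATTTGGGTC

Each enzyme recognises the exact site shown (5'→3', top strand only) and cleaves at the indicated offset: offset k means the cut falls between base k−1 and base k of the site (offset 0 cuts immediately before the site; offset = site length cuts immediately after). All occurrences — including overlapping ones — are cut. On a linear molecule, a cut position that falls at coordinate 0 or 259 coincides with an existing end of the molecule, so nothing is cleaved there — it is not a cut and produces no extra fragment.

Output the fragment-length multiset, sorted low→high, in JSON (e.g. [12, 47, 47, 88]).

[5,7,8,8,8,8,8,8,8,9,9,9,9,9,9,10,10,10,10,11,12,15,16,20,23]

Per-enzyme occurrences:
  YnoIV AAGTACGC/2: at [37, 46, 67, 128, 188, 196, 204, 213, 222, 237] ⇒ [39, 48, 69, 130, 190, 198, 206, 215, 224, 239]
  NpsI GTCACAA/2: at [21, 181] ⇒ [23, 183]
  XjeIX TACATTTG/2: at [3, 13, 29, 57, 87, 96, 105, 137, 145, 161, 169, 247] ⇒ [5, 15, 31, 59, 89, 98, 107, 139, 147, 163, 171, 249]

All cut coordinates (distinct, sorted): [5, 15, 23, 31, 39, 48, 59, 69, 89, 98, 107, 130, 139, 147, 163, 171, 183, 190, 198, 206, 215, 224, 239, 249]

Fragments:
  [0,5): 5 bp
  [5,15): 10 bp
  [15,23): 8 bp
  [23,31): 8 bp
  [31,39): 8 bp
  [39,48): 9 bp
  [48,59): 11 bp
  [59,69): 10 bp
  [69,89): 20 bp
  [89,98): 9 bp
  [98,107): 9 bp
  [107,130): 23 bp
  [130,139): 9 bp
  [139,147): 8 bp
  [147,163): 16 bp
  [163,171): 8 bp
  [171,183): 12 bp
  [183,190): 7 bp
  [190,198): 8 bp
  [198,206): 8 bp
  [206,215): 9 bp
  [215,224): 9 bp
  [224,239): 15 bp
  [239,249): 10 bp
  [249,259): 10 bp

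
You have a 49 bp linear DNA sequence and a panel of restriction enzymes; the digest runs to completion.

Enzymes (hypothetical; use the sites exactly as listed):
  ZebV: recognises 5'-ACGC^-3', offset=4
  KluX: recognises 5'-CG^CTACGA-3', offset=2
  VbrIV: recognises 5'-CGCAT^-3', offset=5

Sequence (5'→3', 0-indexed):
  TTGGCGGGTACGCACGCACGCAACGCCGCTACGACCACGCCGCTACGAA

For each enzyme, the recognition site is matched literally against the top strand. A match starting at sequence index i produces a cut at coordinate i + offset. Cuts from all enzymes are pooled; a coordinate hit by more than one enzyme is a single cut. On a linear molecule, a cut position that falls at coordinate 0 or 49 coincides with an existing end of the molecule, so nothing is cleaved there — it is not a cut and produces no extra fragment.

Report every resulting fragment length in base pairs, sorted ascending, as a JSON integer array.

[2,2,4,4,5,7,12,13]

Per-enzyme occurrences:
  ZebV (ACGC, off=4): starts [9, 13, 17, 22, 36] → cuts [13, 17, 21, 26, 40]
  KluX (CGCTACGA, off=2): starts [26, 40] → cuts [28, 42]
  VbrIV (CGCAT, off=5): no sites

All cut coordinates (distinct, sorted): [13, 17, 21, 26, 28, 40, 42]

Fragment lengths:
  [0,13): 13 bp
  [13,17): 4 bp
  [17,21): 4 bp
  [21,26): 5 bp
  [26,28): 2 bp
  [28,40): 12 bp
  [40,42): 2 bp
  [42,49): 7 bp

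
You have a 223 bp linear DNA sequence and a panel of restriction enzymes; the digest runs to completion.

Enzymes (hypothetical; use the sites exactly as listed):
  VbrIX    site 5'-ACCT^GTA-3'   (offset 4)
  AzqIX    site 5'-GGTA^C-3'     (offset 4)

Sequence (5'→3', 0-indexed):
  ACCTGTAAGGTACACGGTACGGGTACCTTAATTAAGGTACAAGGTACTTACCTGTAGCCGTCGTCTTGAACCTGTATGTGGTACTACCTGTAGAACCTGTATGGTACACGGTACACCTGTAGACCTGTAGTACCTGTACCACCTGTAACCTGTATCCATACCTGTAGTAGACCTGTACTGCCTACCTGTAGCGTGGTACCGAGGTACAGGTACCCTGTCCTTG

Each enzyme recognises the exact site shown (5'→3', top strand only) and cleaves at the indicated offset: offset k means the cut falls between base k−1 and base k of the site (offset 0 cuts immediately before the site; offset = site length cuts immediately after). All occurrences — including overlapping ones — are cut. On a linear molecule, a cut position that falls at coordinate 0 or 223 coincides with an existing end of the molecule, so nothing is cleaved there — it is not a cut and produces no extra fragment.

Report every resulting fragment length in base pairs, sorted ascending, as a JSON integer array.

[4,5,6,6,6,7,7,7,7,7,8,8,8,8,9,9,9,10,11,11,11,12,13,14,20]

Scan for sites:
  VbrIX ACCTGTA/4: at [0, 49, 69, 85, 94, 114, 122, 131, 140, 147, 159, 170, 183] ⇒ [4, 53, 73, 89, 98, 118, 126, 135, 144, 151, 163, 174, 187]
  AzqIX GGTAC/4: at [8, 15, 21, 35, 42, 79, 102, 109, 194, 202, 208] ⇒ [12, 19, 25, 39, 46, 83, 106, 113, 198, 206, 212]

All cut coordinates (distinct, sorted): [4, 12, 19, 25, 39, 46, 53, 73, 83, 89, 98, 106, 113, 118, 126, 135, 144, 151, 163, 174, 187, 198, 206, 212]

Fragment lengths:
  [0,4): 4 bp
  [4,12): 8 bp
  [12,19): 7 bp
  [19,25): 6 bp
  [25,39): 14 bp
  [39,46): 7 bp
  [46,53): 7 bp
  [53,73): 20 bp
  [73,83): 10 bp
  [83,89): 6 bp
  [89,98): 9 bp
  [98,106): 8 bp
  [106,113): 7 bp
  [113,118): 5 bp
  [118,126): 8 bp
  [126,135): 9 bp
  [135,144): 9 bp
  [144,151): 7 bp
  [151,163): 12 bp
  [163,174): 11 bp
  [174,187): 13 bp
  [187,198): 11 bp
  [198,206): 8 bp
  [206,212): 6 bp
  [212,223): 11 bp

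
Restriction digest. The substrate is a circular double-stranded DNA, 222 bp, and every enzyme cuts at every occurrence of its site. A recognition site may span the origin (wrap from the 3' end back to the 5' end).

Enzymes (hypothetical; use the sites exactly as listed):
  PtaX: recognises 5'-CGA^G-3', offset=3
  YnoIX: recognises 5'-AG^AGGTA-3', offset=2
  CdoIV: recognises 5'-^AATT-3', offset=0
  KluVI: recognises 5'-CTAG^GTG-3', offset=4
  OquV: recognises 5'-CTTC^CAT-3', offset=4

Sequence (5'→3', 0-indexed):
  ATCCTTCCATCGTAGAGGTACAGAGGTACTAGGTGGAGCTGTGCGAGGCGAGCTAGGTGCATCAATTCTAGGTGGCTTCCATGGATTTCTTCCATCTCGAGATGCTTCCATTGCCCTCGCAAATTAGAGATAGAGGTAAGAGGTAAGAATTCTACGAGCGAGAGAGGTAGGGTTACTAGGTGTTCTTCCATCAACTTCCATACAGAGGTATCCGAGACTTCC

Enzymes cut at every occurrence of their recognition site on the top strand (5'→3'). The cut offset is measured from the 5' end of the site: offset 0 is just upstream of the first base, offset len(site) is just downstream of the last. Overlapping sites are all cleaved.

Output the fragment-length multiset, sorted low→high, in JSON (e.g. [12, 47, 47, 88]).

[3,4,5,5,6,7,7,7,7,8,8,8,8,8,8,8,9,9,10,10,10,12,13,13,14,15]

Site scan:
  PtaX (CGAG, off=3): starts [43, 48, 97, 154, 158, 212] → cuts [46, 51, 100, 157, 161, 215]
  YnoIX (AGAGGTA, off=2): starts [13, 21, 131, 138, 162, 203] → cuts [15, 23, 133, 140, 164, 205]
  CdoIV (AATT, off=0): starts [63, 121, 147] → cuts [63, 121, 147]
  KluVI (CTAGGTG, off=4): starts [28, 52, 67, 175] → cuts [32, 56, 71, 179]
  OquV (CTTCCAT, off=4): starts [3, 75, 88, 104, 184, 194, 217] → cuts [7, 79, 92, 108, 188, 198, 221]

Pooled cuts: [7, 15, 23, 32, 46, 51, 56, 63, 71, 79, 92, 100, 108, 121, 133, 140, 147, 157, 161, 164, 179, 188, 198, 205, 215, 221]

Fragments:
  7→15: 8 bp
  15→23: 8 bp
  23→32: 9 bp
  32→46: 14 bp
  46→51: 5 bp
  51→56: 5 bp
  56→63: 7 bp
  63→71: 8 bp
  71→79: 8 bp
  79→92: 13 bp
  92→100: 8 bp
  100→108: 8 bp
  108→121: 13 bp
  121→133: 12 bp
  133→140: 7 bp
  140→147: 7 bp
  147→157: 10 bp
  157→161: 4 bp
  161→164: 3 bp
  164→179: 15 bp
  179→188: 9 bp
  188→198: 10 bp
  198→205: 7 bp
  205→215: 10 bp
  215→221: 6 bp
  221→7 (wrap): 222-221+7 = 8 bp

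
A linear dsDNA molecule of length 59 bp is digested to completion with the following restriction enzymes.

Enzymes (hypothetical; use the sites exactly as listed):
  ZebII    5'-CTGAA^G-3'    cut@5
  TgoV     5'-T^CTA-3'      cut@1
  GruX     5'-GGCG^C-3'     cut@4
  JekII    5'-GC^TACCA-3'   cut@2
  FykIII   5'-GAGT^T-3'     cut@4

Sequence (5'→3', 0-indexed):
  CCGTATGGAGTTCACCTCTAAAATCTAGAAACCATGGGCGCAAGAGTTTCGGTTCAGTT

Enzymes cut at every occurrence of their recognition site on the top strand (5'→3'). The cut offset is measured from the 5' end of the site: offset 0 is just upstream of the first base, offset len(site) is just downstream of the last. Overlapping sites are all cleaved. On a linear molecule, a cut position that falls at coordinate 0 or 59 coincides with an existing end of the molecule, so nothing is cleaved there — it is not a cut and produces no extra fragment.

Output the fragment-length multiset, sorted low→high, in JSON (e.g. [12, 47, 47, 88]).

Scan for sites:
  ZebII (CTGAAG, off=5): no sites
  TgoV TCTA/1: at [16, 23] ⇒ [17, 24]
  GruX GGCGC/4: at [36] ⇒ [40]
  JekII (GCTACCA, off=2): no sites
  FykIII GAGTT/4: at [7, 43] ⇒ [11, 47]

Pooled cuts: [11, 17, 24, 40, 47]

Fragment lengths:
  [0,11): 11 bp
  [11,17): 6 bp
  [17,24): 7 bp
  [24,40): 16 bp
  [40,47): 7 bp
  [47,59): 12 bp

[6,7,7,11,12,16]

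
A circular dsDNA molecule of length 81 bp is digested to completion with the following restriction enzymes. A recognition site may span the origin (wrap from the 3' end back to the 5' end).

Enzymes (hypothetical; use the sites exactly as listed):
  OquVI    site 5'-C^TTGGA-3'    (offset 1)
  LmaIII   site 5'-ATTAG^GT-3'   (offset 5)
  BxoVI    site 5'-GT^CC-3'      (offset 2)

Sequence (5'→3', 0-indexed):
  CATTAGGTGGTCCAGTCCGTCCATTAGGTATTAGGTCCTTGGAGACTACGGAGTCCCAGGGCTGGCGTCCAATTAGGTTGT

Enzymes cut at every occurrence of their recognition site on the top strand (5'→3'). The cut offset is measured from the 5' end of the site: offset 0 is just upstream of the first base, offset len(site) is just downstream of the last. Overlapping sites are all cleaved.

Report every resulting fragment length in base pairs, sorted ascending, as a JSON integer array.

Per-enzyme occurrences:
  OquVI CTTGGA/1: at [37] ⇒ [38]
  LmaIII ATTAGGT/5: at [1, 22, 29, 71] ⇒ [6, 27, 34, 76]
  BxoVI GTCC/2: at [9, 14, 18, 34, 52, 66] ⇒ [11, 16, 20, 36, 54, 68]

All cut coordinates (distinct, sorted): [6, 11, 16, 20, 27, 34, 36, 38, 54, 68, 76]

Fragments:
  6→11: 5 bp
  11→16: 5 bp
  16→20: 4 bp
  20→27: 7 bp
  27→34: 7 bp
  34→36: 2 bp
  36→38: 2 bp
  38→54: 16 bp
  54→68: 14 bp
  68→76: 8 bp
  76→6 (wrap): 81-76+6 = 11 bp

[2,2,4,5,5,7,7,8,11,14,16]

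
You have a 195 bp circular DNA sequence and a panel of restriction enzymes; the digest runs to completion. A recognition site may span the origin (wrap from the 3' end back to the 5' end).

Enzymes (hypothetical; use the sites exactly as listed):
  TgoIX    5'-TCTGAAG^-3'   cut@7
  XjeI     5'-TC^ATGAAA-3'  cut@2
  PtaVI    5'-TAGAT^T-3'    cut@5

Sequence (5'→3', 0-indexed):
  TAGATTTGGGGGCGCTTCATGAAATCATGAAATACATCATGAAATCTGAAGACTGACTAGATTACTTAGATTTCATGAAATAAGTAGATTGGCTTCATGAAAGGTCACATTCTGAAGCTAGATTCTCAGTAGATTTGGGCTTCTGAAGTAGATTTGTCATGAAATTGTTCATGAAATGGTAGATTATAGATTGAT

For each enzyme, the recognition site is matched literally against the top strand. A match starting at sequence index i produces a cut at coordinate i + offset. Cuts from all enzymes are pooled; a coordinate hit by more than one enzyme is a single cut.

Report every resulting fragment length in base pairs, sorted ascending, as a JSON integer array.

Site scan:
  TgoIX TCTGAAG/7: at [44, 110, 141] ⇒ [51, 117, 148]
  XjeI TCATGAAA/2: at [16, 24, 36, 72, 94, 156, 168] ⇒ [18, 26, 38, 74, 96, 158, 170]
  PtaVI TAGATT/5: at [0, 57, 66, 84, 118, 129, 148, 179, 186] ⇒ [5, 62, 71, 89, 123, 134, 153, 184, 191]

Pooled cuts: [5, 18, 26, 38, 51, 62, 71, 74, 89, 96, 117, 123, 134, 148, 153, 158, 170, 184, 191]

Fragments:
  5→18: 13 bp
  18→26: 8 bp
  26→38: 12 bp
  38→51: 13 bp
  51→62: 11 bp
  62→71: 9 bp
  71→74: 3 bp
  74→89: 15 bp
  89→96: 7 bp
  96→117: 21 bp
  117→123: 6 bp
  123→134: 11 bp
  134→148: 14 bp
  148→153: 5 bp
  153→158: 5 bp
  158→170: 12 bp
  170→184: 14 bp
  184→191: 7 bp
  191→5 (wrap): 195-191+5 = 9 bp

[3,5,5,6,7,7,8,9,9,11,11,12,12,13,13,14,14,15,21]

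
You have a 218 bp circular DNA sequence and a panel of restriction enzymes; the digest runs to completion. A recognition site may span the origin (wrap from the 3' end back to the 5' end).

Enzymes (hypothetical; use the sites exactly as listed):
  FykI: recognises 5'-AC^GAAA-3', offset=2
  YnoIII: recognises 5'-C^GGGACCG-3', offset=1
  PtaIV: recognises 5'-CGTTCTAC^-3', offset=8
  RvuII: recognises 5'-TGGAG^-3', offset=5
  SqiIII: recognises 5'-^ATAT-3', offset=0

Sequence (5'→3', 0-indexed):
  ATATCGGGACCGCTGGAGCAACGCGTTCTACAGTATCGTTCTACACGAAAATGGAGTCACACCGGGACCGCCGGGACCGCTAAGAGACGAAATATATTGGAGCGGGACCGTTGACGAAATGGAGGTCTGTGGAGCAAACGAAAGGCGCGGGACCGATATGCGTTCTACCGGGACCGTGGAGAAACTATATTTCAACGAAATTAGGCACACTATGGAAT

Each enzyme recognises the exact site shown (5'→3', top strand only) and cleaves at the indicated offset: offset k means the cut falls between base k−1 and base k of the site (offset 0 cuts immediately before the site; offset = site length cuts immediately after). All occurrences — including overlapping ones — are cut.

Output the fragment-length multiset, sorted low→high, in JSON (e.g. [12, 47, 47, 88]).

Scan for sites:
  FykI ACGAAA/2: at [44, 86, 113, 137, 194] ⇒ [46, 88, 115, 139, 196]
  YnoIII CGGGACCG/1: at [4, 62, 71, 102, 147, 168] ⇒ [5, 63, 72, 103, 148, 169]
  PtaIV CGTTCTAC/8: at [23, 36, 160] ⇒ [31, 44, 168]
  RvuII TGGAG/5: at [13, 51, 97, 119, 129, 176] ⇒ [18, 56, 102, 124, 134, 181]
  SqiIII ATAT/0: at [0, 91, 93, 155, 186, 216] ⇒ [0, 91, 93, 155, 186, 216]

All cut coordinates (distinct, sorted): [0, 5, 18, 31, 44, 46, 56, 63, 72, 88, 91, 93, 102, 103, 115, 124, 134, 139, 148, 155, 168, 169, 181, 186, 196, 216]

Fragment lengths:
  0→5: 5 bp
  5→18: 13 bp
  18→31: 13 bp
  31→44: 13 bp
  44→46: 2 bp
  46→56: 10 bp
  56→63: 7 bp
  63→72: 9 bp
  72→88: 16 bp
  88→91: 3 bp
  91→93: 2 bp
  93→102: 9 bp
  102→103: 1 bp
  103→115: 12 bp
  115→124: 9 bp
  124→134: 10 bp
  134→139: 5 bp
  139→148: 9 bp
  148→155: 7 bp
  155→168: 13 bp
  168→169: 1 bp
  169→181: 12 bp
  181→186: 5 bp
  186→196: 10 bp
  196→216: 20 bp
  216→0 (wrap): 218-216+0 = 2 bp

[1,1,2,2,2,3,5,5,5,7,7,9,9,9,9,10,10,10,12,12,13,13,13,13,16,20]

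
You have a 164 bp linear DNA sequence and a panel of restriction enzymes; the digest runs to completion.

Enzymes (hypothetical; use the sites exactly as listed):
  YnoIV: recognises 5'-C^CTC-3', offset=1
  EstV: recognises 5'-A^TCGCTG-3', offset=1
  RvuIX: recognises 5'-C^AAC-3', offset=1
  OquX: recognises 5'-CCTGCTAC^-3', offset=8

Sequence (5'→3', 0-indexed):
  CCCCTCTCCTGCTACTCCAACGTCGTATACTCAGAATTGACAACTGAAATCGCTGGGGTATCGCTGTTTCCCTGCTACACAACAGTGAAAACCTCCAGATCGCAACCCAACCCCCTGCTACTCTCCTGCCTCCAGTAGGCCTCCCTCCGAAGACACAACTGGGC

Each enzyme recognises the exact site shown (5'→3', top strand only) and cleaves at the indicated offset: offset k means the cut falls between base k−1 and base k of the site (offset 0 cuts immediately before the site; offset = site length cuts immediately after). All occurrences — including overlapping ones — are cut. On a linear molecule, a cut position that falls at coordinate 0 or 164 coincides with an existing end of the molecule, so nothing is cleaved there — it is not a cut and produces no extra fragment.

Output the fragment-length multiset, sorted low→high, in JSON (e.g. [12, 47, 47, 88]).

Per-enzyme occurrences:
  YnoIV (CCTC, off=1): starts [2, 91, 128, 139, 143] → cuts [3, 92, 129, 140, 144]
  EstV (ATCGCTG, off=1): starts [48, 59] → cuts [49, 60]
  RvuIX (CAAC, off=1): starts [17, 40, 79, 102, 107, 155] → cuts [18, 41, 80, 103, 108, 156]
  OquX (CCTGCTAC, off=8): starts [7, 70, 113] → cuts [15, 78, 121]

Pooled cuts: [3, 15, 18, 41, 49, 60, 78, 80, 92, 103, 108, 121, 129, 140, 144, 156]

Fragment lengths:
  [0,3): 3 bp
  [3,15): 12 bp
  [15,18): 3 bp
  [18,41): 23 bp
  [41,49): 8 bp
  [49,60): 11 bp
  [60,78): 18 bp
  [78,80): 2 bp
  [80,92): 12 bp
  [92,103): 11 bp
  [103,108): 5 bp
  [108,121): 13 bp
  [121,129): 8 bp
  [129,140): 11 bp
  [140,144): 4 bp
  [144,156): 12 bp
  [156,164): 8 bp

[2,3,3,4,5,8,8,8,11,11,11,12,12,12,13,18,23]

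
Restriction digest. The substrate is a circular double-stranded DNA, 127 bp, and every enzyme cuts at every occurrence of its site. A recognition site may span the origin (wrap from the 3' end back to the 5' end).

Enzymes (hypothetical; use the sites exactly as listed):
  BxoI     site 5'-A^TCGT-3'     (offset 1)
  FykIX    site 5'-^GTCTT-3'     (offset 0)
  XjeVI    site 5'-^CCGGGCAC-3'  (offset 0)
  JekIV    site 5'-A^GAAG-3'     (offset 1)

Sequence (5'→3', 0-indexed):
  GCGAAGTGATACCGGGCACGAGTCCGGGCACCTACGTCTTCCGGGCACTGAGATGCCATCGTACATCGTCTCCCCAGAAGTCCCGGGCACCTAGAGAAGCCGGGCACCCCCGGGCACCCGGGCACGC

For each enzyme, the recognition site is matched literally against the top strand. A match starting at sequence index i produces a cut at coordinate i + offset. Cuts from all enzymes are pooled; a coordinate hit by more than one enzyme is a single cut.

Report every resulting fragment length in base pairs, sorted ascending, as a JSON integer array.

Scan for sites:
  BxoI ATCGT/1: at [57, 64] ⇒ [58, 65]
  FykIX GTCTT/0: at [35] ⇒ [35]
  XjeVI CCGGGCAC/0: at [11, 23, 40, 82, 99, 109, 117] ⇒ [11, 23, 40, 82, 99, 109, 117]
  JekIV AGAAG/1: at [75, 94] ⇒ [76, 95]

All cut coordinates (distinct, sorted): [11, 23, 35, 40, 58, 65, 76, 82, 95, 99, 109, 117]

Fragments:
  11→23: 12 bp
  23→35: 12 bp
  35→40: 5 bp
  40→58: 18 bp
  58→65: 7 bp
  65→76: 11 bp
  76→82: 6 bp
  82→95: 13 bp
  95→99: 4 bp
  99→109: 10 bp
  109→117: 8 bp
  117→11 (wrap): 127-117+11 = 21 bp

[4,5,6,7,8,10,11,12,12,13,18,21]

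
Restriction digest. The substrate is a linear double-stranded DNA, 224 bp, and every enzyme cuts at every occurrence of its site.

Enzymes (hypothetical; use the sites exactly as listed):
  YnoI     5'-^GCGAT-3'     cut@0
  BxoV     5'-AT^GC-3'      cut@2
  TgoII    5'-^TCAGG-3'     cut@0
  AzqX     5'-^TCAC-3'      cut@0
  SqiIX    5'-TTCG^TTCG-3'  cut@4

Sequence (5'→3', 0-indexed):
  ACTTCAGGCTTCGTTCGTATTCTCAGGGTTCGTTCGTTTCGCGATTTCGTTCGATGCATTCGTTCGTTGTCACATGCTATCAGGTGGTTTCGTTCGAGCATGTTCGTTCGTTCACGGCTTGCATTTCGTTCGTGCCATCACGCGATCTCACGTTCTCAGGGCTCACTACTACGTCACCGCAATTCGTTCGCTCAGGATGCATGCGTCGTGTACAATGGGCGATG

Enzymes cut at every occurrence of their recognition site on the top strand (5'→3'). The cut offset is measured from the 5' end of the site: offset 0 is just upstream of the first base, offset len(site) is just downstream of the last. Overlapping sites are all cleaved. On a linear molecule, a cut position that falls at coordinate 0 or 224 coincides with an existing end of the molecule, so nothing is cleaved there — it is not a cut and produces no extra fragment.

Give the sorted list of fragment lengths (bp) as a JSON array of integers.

[3,4,4,4,5,5,6,6,6,6,7,7,7,7,8,8,9,9,9,10,10,11,13,13,14,16,17]

Site scan:
  YnoI GCGAT/0: at [40, 141, 218] ⇒ [40, 141, 218]
  BxoV ATGC/2: at [53, 73, 196, 200] ⇒ [55, 75, 198, 202]
  TgoII TCAGG/0: at [3, 22, 79, 155, 191] ⇒ [3, 22, 79, 155, 191]
  AzqX TCAC/0: at [69, 111, 137, 147, 162, 173] ⇒ [69, 111, 137, 147, 162, 173]
  SqiIX TTCGTTCG/4: at [9, 28, 45, 58, 88, 102, 124, 182] ⇒ [13, 32, 49, 62, 92, 106, 128, 186]

Pooled cuts: [3, 13, 22, 32, 40, 49, 55, 62, 69, 75, 79, 92, 106, 111, 128, 137, 141, 147, 155, 162, 173, 186, 191, 198, 202, 218]

Fragments:
  [0,3): 3 bp
  [3,13): 10 bp
  [13,22): 9 bp
  [22,32): 10 bp
  [32,40): 8 bp
  [40,49): 9 bp
  [49,55): 6 bp
  [55,62): 7 bp
  [62,69): 7 bp
  [69,75): 6 bp
  [75,79): 4 bp
  [79,92): 13 bp
  [92,106): 14 bp
  [106,111): 5 bp
  [111,128): 17 bp
  [128,137): 9 bp
  [137,141): 4 bp
  [141,147): 6 bp
  [147,155): 8 bp
  [155,162): 7 bp
  [162,173): 11 bp
  [173,186): 13 bp
  [186,191): 5 bp
  [191,198): 7 bp
  [198,202): 4 bp
  [202,218): 16 bp
  [218,224): 6 bp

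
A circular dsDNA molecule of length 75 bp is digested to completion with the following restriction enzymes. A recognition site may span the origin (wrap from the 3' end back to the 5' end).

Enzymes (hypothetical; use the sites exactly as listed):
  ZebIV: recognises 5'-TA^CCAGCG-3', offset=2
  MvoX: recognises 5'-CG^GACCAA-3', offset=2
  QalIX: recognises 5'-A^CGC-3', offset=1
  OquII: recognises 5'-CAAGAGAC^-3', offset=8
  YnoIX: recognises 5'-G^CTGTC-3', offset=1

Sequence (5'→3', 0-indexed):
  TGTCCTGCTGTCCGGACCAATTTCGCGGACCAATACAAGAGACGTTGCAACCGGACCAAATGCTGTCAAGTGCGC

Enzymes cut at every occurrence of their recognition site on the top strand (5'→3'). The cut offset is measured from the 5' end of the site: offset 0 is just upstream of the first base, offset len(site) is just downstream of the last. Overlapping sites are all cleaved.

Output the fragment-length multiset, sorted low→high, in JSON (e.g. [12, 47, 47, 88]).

[7,8,9,10,12,13,16]

Scan for sites:
  ZebIV (TACCAGCG, off=2): no sites
  MvoX (CGGACCAA, off=2): starts [12, 25, 51] → cuts [14, 27, 53]
  QalIX (ACGC, off=1): no sites
  OquII (CAAGAGAC, off=8): starts [35] → cuts [43]
  YnoIX (GCTGTC, off=1): starts [6, 61, 73] → cuts [7, 62, 74]

All cut coordinates (distinct, sorted): [7, 14, 27, 43, 53, 62, 74]

Fragment lengths:
  7→14: 7 bp
  14→27: 13 bp
  27→43: 16 bp
  43→53: 10 bp
  53→62: 9 bp
  62→74: 12 bp
  74→7 (wrap): 75-74+7 = 8 bp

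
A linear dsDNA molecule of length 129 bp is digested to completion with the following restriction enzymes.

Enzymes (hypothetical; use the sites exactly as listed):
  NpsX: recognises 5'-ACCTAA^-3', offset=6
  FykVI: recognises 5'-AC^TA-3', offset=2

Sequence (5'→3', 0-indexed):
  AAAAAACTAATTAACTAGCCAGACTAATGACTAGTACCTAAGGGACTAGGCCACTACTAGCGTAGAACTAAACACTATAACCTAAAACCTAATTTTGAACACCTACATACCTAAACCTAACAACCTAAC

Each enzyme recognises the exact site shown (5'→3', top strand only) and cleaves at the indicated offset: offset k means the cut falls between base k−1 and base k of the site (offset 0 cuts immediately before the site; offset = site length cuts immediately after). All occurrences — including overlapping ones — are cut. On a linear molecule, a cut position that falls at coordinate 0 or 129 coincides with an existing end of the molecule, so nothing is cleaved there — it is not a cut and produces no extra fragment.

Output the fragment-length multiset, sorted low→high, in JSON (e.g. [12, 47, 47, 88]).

[1,3,5,6,7,7,7,7,8,8,8,9,10,10,11,22]

Per-enzyme occurrences:
  NpsX (ACCTAA, off=6): starts [35, 79, 86, 108, 114, 122] → cuts [41, 85, 92, 114, 120, 128]
  FykVI (ACTA, off=2): starts [5, 13, 22, 29, 44, 52, 55, 66, 73] → cuts [7, 15, 24, 31, 46, 54, 57, 68, 75]

Pooled cuts: [7, 15, 24, 31, 41, 46, 54, 57, 68, 75, 85, 92, 114, 120, 128]

Fragment lengths:
  [0,7): 7 bp
  [7,15): 8 bp
  [15,24): 9 bp
  [24,31): 7 bp
  [31,41): 10 bp
  [41,46): 5 bp
  [46,54): 8 bp
  [54,57): 3 bp
  [57,68): 11 bp
  [68,75): 7 bp
  [75,85): 10 bp
  [85,92): 7 bp
  [92,114): 22 bp
  [114,120): 6 bp
  [120,128): 8 bp
  [128,129): 1 bp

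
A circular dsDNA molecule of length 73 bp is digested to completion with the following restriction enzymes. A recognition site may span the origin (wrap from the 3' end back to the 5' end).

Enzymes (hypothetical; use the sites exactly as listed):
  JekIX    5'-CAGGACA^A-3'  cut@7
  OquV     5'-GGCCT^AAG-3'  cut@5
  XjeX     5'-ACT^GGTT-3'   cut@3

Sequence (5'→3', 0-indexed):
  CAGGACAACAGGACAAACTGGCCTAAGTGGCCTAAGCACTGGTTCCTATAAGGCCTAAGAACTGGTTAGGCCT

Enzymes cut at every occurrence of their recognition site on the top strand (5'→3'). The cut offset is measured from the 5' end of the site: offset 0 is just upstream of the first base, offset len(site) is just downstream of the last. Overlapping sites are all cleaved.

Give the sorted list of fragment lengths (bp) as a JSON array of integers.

Scan for sites:
  JekIX (CAGGACAA, off=7): starts [0, 8] → cuts [7, 15]
  OquV (GGCCTAAG, off=5): starts [19, 28, 51] → cuts [24, 33, 56]
  XjeX (ACTGGTT, off=3): starts [37, 60] → cuts [40, 63]

Pooled cuts: [7, 15, 24, 33, 40, 56, 63]

Fragments:
  7→15: 8 bp
  15→24: 9 bp
  24→33: 9 bp
  33→40: 7 bp
  40→56: 16 bp
  56→63: 7 bp
  63→7 (wrap): 73-63+7 = 17 bp

[7,7,8,9,9,16,17]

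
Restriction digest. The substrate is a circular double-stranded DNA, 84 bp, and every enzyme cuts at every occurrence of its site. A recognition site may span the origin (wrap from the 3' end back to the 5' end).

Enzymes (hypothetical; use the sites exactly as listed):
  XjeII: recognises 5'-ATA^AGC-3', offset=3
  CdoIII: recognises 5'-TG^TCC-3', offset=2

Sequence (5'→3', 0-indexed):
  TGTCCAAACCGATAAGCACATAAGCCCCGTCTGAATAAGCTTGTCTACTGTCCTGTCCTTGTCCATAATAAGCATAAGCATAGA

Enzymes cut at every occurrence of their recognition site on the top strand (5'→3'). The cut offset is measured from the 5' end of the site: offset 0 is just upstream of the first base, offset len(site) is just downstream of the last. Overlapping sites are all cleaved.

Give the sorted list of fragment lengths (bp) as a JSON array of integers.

Site scan:
  XjeII ATAAGC/3: at [11, 19, 34, 67, 73] ⇒ [14, 22, 37, 70, 76]
  CdoIII TGTCC/2: at [0, 48, 53, 59] ⇒ [2, 50, 55, 61]

Pooled cuts: [2, 14, 22, 37, 50, 55, 61, 70, 76]

Fragments:
  2→14: 12 bp
  14→22: 8 bp
  22→37: 15 bp
  37→50: 13 bp
  50→55: 5 bp
  55→61: 6 bp
  61→70: 9 bp
  70→76: 6 bp
  76→2 (wrap): 84-76+2 = 10 bp

[5,6,6,8,9,10,12,13,15]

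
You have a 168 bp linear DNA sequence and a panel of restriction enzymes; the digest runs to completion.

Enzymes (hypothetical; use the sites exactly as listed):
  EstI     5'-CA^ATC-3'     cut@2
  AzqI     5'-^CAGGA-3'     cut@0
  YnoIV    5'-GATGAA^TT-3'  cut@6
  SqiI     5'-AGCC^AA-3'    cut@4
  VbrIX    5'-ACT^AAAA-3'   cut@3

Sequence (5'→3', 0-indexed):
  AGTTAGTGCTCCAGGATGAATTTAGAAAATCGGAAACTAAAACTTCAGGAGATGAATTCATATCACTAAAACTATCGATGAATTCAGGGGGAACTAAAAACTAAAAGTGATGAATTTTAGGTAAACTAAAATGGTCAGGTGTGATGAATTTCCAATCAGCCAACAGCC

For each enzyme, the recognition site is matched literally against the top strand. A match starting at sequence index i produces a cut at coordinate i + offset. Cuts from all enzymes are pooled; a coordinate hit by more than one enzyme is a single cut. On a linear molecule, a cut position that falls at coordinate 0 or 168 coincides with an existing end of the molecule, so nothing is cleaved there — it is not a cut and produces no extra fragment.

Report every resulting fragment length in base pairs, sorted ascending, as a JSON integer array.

Scan for sites:
  EstI CAATC/2: at [152] ⇒ [154]
  AzqI CAGGA/0: at [11, 45] ⇒ [11, 45]
  YnoIV GATGAATT/6: at [14, 50, 76, 108, 142] ⇒ [20, 56, 82, 114, 148]
  SqiI AGCCAA/4: at [157] ⇒ [161]
  VbrIX ACTAAAA/3: at [35, 64, 92, 99, 124] ⇒ [38, 67, 95, 102, 127]

Pooled cuts: [11, 20, 38, 45, 56, 67, 82, 95, 102, 114, 127, 148, 154, 161]

Fragments:
  [0,11): 11 bp
  [11,20): 9 bp
  [20,38): 18 bp
  [38,45): 7 bp
  [45,56): 11 bp
  [56,67): 11 bp
  [67,82): 15 bp
  [82,95): 13 bp
  [95,102): 7 bp
  [102,114): 12 bp
  [114,127): 13 bp
  [127,148): 21 bp
  [148,154): 6 bp
  [154,161): 7 bp
  [161,168): 7 bp

[6,7,7,7,7,9,11,11,11,12,13,13,15,18,21]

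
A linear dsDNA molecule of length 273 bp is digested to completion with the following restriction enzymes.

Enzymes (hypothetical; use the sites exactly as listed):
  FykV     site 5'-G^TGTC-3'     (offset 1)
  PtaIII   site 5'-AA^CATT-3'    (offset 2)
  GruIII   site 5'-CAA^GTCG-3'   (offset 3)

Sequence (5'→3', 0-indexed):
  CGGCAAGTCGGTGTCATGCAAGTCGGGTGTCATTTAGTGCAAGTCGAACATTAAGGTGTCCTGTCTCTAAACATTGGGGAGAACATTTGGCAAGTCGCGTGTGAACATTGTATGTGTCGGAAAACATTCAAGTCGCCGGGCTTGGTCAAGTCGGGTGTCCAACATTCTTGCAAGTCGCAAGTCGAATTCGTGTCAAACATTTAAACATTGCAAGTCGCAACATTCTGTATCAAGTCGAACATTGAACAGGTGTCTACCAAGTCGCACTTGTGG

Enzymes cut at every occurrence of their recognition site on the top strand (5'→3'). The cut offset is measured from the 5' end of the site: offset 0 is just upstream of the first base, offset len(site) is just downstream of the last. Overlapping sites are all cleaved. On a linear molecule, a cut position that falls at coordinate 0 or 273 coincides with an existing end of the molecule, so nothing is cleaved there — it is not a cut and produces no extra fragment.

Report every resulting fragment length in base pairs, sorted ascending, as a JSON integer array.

Scan for sites:
  FykV (GTGTC, off=1): starts [10, 26, 55, 113, 154, 189, 249] → cuts [11, 27, 56, 114, 155, 190, 250]
  PtaIII (AACATT, off=2): starts [46, 69, 81, 103, 122, 160, 195, 203, 218, 237] → cuts [48, 71, 83, 105, 124, 162, 197, 205, 220, 239]
  GruIII (CAAGTCG, off=3): starts [3, 18, 39, 90, 128, 146, 170, 177, 210, 230, 257] → cuts [6, 21, 42, 93, 131, 149, 173, 180, 213, 233, 260]

All cut coordinates (distinct, sorted): [6, 11, 21, 27, 42, 48, 56, 71, 83, 93, 105, 114, 124, 131, 149, 155, 162, 173, 180, 190, 197, 205, 213, 220, 233, 239, 250, 260]

Fragments:
  [0,6): 6 bp
  [6,11): 5 bp
  [11,21): 10 bp
  [21,27): 6 bp
  [27,42): 15 bp
  [42,48): 6 bp
  [48,56): 8 bp
  [56,71): 15 bp
  [71,83): 12 bp
  [83,93): 10 bp
  [93,105): 12 bp
  [105,114): 9 bp
  [114,124): 10 bp
  [124,131): 7 bp
  [131,149): 18 bp
  [149,155): 6 bp
  [155,162): 7 bp
  [162,173): 11 bp
  [173,180): 7 bp
  [180,190): 10 bp
  [190,197): 7 bp
  [197,205): 8 bp
  [205,213): 8 bp
  [213,220): 7 bp
  [220,233): 13 bp
  [233,239): 6 bp
  [239,250): 11 bp
  [250,260): 10 bp
  [260,273): 13 bp

[5,6,6,6,6,6,7,7,7,7,7,8,8,8,9,10,10,10,10,10,11,11,12,12,13,13,15,15,18]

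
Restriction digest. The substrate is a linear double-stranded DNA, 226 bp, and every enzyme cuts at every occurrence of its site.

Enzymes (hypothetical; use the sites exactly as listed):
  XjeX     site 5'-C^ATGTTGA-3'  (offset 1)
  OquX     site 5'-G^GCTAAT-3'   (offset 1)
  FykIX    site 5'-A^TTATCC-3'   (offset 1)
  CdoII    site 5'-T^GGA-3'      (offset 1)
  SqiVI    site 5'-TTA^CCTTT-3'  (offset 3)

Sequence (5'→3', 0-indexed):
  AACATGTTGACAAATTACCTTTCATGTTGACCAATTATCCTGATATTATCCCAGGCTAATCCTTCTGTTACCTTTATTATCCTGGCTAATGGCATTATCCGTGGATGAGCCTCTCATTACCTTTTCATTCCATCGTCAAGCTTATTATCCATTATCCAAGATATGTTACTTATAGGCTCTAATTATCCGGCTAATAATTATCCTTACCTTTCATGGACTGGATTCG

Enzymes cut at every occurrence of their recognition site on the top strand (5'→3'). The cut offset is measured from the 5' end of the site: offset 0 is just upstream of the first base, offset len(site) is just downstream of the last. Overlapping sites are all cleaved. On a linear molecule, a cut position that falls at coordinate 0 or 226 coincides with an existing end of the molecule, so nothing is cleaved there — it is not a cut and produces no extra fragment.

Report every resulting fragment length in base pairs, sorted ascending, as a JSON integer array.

[3,5,6,6,7,7,7,8,8,8,8,9,9,10,11,11,14,16,17,25,31]

Per-enzyme occurrences:
  XjeX (CATGTTGA, off=1): starts [2, 22] → cuts [3, 23]
  OquX (GGCTAAT, off=1): starts [53, 83, 188] → cuts [54, 84, 189]
  FykIX (ATTATCC, off=1): starts [33, 44, 75, 93, 143, 150, 181, 196] → cuts [34, 45, 76, 94, 144, 151, 182, 197]
  CdoII (TGGA, off=1): starts [101, 213, 218] → cuts [102, 214, 219]
  SqiVI (TTACCTTT, off=3): starts [14, 67, 116, 203] → cuts [17, 70, 119, 206]

Pooled cuts: [3, 17, 23, 34, 45, 54, 70, 76, 84, 94, 102, 119, 144, 151, 182, 189, 197, 206, 214, 219]

Fragment lengths:
  [0,3): 3 bp
  [3,17): 14 bp
  [17,23): 6 bp
  [23,34): 11 bp
  [34,45): 11 bp
  [45,54): 9 bp
  [54,70): 16 bp
  [70,76): 6 bp
  [76,84): 8 bp
  [84,94): 10 bp
  [94,102): 8 bp
  [102,119): 17 bp
  [119,144): 25 bp
  [144,151): 7 bp
  [151,182): 31 bp
  [182,189): 7 bp
  [189,197): 8 bp
  [197,206): 9 bp
  [206,214): 8 bp
  [214,219): 5 bp
  [219,226): 7 bp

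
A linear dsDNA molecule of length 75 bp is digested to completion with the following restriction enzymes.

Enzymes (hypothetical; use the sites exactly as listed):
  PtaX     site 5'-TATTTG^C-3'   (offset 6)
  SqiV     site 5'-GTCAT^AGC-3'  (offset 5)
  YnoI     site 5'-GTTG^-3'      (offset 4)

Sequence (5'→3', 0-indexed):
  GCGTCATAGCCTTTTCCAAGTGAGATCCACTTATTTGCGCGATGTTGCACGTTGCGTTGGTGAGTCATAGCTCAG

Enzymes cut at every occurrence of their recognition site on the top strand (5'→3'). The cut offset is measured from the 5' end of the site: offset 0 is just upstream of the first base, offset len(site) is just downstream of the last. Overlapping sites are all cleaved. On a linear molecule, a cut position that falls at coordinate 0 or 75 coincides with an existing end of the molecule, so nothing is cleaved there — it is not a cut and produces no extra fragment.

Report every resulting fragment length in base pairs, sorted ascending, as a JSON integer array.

Per-enzyme occurrences:
  PtaX TATTTGC/6: at [31] ⇒ [37]
  SqiV GTCATAGC/5: at [2, 63] ⇒ [7, 68]
  YnoI GTTG/4: at [43, 50, 55] ⇒ [47, 54, 59]

Pooled cuts: [7, 37, 47, 54, 59, 68]

Fragments:
  [0,7): 7 bp
  [7,37): 30 bp
  [37,47): 10 bp
  [47,54): 7 bp
  [54,59): 5 bp
  [59,68): 9 bp
  [68,75): 7 bp

[5,7,7,7,9,10,30]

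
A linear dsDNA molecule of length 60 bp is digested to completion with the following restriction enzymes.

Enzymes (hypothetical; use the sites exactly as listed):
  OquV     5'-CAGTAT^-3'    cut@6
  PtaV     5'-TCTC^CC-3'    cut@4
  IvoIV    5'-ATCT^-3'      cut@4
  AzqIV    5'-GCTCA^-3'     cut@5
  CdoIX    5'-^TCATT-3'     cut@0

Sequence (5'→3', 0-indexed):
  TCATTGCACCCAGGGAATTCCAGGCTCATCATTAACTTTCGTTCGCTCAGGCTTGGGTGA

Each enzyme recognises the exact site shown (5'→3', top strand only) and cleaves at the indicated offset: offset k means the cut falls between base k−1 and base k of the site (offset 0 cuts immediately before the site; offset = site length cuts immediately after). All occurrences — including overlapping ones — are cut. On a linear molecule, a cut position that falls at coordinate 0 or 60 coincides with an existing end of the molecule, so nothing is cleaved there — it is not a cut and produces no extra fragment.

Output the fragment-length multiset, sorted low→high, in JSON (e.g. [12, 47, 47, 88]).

Per-enzyme occurrences:
  OquV (CAGTAT, off=6): no sites
  PtaV (TCTCCC, off=4): no sites
  IvoIV (ATCT, off=4): no sites
  AzqIV GCTCA/5: at [23, 44] ⇒ [28, 49]
  CdoIX TCATT/0: at [0, 28] ⇒ [28] (position 0 is a terminus of the linear molecule — no cut)

Pooled cuts: [28, 49]

Fragments:
  [0,28): 28 bp
  [28,49): 21 bp
  [49,60): 11 bp

[11,21,28]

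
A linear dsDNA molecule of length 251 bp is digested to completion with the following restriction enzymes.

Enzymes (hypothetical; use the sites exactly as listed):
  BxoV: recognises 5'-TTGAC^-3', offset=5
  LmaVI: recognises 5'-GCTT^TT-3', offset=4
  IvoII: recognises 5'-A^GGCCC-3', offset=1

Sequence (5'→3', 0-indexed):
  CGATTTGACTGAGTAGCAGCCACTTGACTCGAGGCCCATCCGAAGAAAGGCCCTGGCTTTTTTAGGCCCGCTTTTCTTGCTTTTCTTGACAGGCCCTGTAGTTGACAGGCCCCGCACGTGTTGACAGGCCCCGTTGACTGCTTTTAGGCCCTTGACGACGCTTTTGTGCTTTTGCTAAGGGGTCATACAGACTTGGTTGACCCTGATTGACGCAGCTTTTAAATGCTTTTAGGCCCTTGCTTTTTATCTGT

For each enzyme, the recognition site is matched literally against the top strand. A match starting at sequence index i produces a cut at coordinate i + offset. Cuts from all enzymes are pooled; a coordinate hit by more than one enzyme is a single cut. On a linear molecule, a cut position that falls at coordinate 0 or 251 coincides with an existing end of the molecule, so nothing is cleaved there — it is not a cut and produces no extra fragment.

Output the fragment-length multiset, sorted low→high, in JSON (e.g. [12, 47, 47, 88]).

Per-enzyme occurrences:
  BxoV TTGAC/5: at [4, 23, 85, 101, 120, 133, 151, 196, 206] ⇒ [9, 28, 90, 106, 125, 138, 156, 201, 211]
  LmaVI GCTTTT/4: at [55, 69, 78, 139, 159, 167, 214, 224, 238] ⇒ [59, 73, 82, 143, 163, 171, 218, 228, 242]
  IvoII AGGCCC/1: at [31, 47, 63, 90, 106, 125, 145, 230] ⇒ [32, 48, 64, 91, 107, 126, 146, 231]

All cut coordinates (distinct, sorted): [9, 28, 32, 48, 59, 64, 73, 82, 90, 91, 106, 107, 125, 126, 138, 143, 146, 156, 163, 171, 201, 211, 218, 228, 231, 242]

Fragments:
  [0,9): 9 bp
  [9,28): 19 bp
  [28,32): 4 bp
  [32,48): 16 bp
  [48,59): 11 bp
  [59,64): 5 bp
  [64,73): 9 bp
  [73,82): 9 bp
  [82,90): 8 bp
  [90,91): 1 bp
  [91,106): 15 bp
  [106,107): 1 bp
  [107,125): 18 bp
  [125,126): 1 bp
  [126,138): 12 bp
  [138,143): 5 bp
  [143,146): 3 bp
  [146,156): 10 bp
  [156,163): 7 bp
  [163,171): 8 bp
  [171,201): 30 bp
  [201,211): 10 bp
  [211,218): 7 bp
  [218,228): 10 bp
  [228,231): 3 bp
  [231,242): 11 bp
  [242,251): 9 bp

[1,1,1,3,3,4,5,5,7,7,8,8,9,9,9,9,10,10,10,11,11,12,15,16,18,19,30]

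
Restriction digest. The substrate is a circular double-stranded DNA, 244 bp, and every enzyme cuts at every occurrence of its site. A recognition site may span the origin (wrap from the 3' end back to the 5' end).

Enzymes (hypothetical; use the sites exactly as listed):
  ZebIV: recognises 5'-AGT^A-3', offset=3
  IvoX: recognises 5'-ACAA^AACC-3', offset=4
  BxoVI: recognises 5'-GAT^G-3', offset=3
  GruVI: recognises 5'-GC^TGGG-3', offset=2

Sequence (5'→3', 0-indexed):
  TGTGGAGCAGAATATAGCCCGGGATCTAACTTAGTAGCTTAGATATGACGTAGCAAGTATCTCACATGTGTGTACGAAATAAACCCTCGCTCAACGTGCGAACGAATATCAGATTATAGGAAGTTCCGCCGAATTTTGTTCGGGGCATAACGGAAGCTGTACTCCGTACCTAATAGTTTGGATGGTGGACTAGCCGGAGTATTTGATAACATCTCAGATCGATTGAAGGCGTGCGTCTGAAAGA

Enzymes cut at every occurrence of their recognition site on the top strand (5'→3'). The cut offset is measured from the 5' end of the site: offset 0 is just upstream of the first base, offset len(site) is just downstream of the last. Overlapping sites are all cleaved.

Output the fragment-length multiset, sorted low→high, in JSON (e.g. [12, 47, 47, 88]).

Site scan:
  ZebIV (AGTA, off=3): starts [32, 55, 197] → cuts [35, 58, 200]
  IvoX (ACAAAACC, off=4): no sites
  BxoVI (GATG, off=3): starts [180, 242] → cuts [1, 183]
  GruVI (GCTGGG, off=2): no sites

All cut coordinates (distinct, sorted): [1, 35, 58, 183, 200]

Fragment lengths:
  1→35: 34 bp
  35→58: 23 bp
  58→183: 125 bp
  183→200: 17 bp
  200→1 (wrap): 244-200+1 = 45 bp

[17,23,34,45,125]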